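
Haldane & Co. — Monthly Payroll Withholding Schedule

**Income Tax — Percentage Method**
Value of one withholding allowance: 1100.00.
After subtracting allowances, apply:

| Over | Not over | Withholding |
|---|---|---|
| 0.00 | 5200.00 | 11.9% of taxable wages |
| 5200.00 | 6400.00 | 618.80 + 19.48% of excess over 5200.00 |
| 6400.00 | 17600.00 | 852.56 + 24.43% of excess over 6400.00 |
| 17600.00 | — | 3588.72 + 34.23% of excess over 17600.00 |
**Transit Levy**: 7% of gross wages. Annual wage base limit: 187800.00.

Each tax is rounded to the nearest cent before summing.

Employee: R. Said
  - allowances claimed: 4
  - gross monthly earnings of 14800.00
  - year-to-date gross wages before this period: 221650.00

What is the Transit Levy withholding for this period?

Transit Levy: YTD 221650.00 ≥ cap 187800.00 → 0.00

0.00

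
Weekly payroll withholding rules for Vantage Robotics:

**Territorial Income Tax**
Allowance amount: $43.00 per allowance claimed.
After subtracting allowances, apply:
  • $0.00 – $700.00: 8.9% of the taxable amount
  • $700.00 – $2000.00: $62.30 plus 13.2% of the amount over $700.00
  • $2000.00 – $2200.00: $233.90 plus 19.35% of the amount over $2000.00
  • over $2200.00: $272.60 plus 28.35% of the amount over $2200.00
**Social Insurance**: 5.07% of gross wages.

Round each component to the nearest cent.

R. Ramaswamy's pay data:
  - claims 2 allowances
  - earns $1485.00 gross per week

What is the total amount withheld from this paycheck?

$229.86

Territorial Income Tax: taxable = $1485.00 − 2×$43.00 = $1399.00
  $62.30 + 13.2% × ($1399.00 − $700.00) = $62.30 + 13.2% × $699.00 = $154.57
Social Insurance: 5.07% × $1485.00 = $75.29
Total: $154.57 + $75.29 = $229.86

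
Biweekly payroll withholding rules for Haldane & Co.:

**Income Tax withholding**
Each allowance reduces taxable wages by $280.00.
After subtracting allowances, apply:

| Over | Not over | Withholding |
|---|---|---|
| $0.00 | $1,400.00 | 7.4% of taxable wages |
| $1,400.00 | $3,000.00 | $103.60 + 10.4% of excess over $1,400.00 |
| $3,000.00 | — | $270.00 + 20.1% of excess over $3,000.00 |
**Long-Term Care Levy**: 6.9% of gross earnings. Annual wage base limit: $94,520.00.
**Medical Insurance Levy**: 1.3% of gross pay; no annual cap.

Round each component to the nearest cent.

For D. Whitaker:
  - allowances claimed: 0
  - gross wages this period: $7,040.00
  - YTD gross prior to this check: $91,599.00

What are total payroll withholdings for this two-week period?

Income Tax: taxable = $7,040.00
  $270.00 + 20.1% × ($7,040.00 − $3,000.00) = $270.00 + 20.1% × $4,040.00 = $1,082.04
Long-Term Care Levy: cap $94,520.00 − YTD $91,599.00 = $2,921.00 subject; 6.9% × $2,921.00 = $201.55
Medical Insurance Levy: 1.3% × $7,040.00 = $91.52
Total: $1,082.04 + $201.55 + $91.52 = $1,375.11

$1,375.11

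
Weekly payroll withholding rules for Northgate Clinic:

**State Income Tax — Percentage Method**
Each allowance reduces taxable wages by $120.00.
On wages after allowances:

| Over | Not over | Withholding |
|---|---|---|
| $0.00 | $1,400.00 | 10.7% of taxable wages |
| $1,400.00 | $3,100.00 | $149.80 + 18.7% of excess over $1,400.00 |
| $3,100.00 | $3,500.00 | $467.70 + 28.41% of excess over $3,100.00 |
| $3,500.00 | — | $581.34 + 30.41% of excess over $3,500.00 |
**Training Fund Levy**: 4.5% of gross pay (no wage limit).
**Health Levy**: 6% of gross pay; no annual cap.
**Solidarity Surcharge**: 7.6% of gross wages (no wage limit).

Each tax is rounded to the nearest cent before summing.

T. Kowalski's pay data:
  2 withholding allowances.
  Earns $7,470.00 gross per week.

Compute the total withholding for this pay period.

State Income Tax: taxable = $7,470.00 − 2×$120.00 = $7,230.00
  $581.34 + 30.41% × ($7,230.00 − $3,500.00) = $581.34 + 30.41% × $3,730.00 = $1,715.63
Training Fund Levy: 4.5% × $7,470.00 = $336.15
Health Levy: 6% × $7,470.00 = $448.20
Solidarity Surcharge: 7.6% × $7,470.00 = $567.72
Total: $1,715.63 + $336.15 + $448.20 + $567.72 = $3,067.70

$3,067.70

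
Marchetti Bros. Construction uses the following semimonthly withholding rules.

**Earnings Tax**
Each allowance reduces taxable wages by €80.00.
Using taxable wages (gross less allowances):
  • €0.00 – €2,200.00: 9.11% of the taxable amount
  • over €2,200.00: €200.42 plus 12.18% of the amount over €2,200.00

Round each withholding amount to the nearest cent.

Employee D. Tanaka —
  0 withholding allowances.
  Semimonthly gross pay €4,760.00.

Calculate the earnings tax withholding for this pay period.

€512.23

Earnings Tax: taxable = €4,760.00
  €200.42 + 12.18% × (€4,760.00 − €2,200.00) = €200.42 + 12.18% × €2,560.00 = €512.23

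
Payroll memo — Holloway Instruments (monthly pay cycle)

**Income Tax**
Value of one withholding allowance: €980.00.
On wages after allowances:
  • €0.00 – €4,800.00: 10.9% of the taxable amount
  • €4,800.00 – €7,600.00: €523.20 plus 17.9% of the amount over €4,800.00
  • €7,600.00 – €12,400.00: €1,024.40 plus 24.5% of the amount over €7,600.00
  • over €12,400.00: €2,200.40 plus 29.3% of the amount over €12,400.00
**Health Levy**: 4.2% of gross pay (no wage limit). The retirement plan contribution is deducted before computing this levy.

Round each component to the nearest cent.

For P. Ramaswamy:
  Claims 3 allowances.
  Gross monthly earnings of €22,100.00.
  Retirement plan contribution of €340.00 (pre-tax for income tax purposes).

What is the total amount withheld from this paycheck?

€4,995.38

Income Tax: taxable = €22,100.00 − €340.00 − 3×€980.00 = €18,820.00
  €2,200.40 + 29.3% × (€18,820.00 − €12,400.00) = €2,200.40 + 29.3% × €6,420.00 = €4,081.46
Health Levy: 4.2% × €21,760.00 = €913.92
Total: €4,081.46 + €913.92 = €4,995.38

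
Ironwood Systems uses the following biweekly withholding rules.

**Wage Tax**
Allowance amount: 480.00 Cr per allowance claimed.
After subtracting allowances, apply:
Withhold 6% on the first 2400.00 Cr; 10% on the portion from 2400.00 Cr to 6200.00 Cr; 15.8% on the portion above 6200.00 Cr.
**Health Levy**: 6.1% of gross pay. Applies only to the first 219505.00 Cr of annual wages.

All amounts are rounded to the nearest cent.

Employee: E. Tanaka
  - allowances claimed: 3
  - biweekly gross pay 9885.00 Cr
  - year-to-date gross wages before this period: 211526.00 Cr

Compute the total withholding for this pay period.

1365.43 Cr

Wage Tax: taxable = 9885.00 Cr − 3×480.00 Cr = 8445.00 Cr
  524.00 Cr + 15.8% × (8445.00 Cr − 6200.00 Cr) = 524.00 Cr + 15.8% × 2245.00 Cr = 878.71 Cr
Health Levy: cap 219505.00 Cr − YTD 211526.00 Cr = 7979.00 Cr subject; 6.1% × 7979.00 Cr = 486.72 Cr
Total: 878.71 Cr + 486.72 Cr = 1365.43 Cr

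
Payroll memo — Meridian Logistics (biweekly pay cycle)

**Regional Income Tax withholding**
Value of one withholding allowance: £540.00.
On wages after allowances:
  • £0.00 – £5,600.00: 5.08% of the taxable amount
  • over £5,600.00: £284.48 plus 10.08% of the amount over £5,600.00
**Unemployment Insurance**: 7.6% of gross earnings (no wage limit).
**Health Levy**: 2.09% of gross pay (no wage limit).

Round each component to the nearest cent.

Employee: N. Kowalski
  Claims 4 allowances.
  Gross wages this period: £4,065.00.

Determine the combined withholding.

Regional Income Tax: taxable = £4,065.00 − 4×£540.00 = £1,905.00
  5.08% × £1,905.00 = £96.77
Unemployment Insurance: 7.6% × £4,065.00 = £308.94
Health Levy: 2.09% × £4,065.00 = £84.96
Total: £96.77 + £308.94 + £84.96 = £490.67

£490.67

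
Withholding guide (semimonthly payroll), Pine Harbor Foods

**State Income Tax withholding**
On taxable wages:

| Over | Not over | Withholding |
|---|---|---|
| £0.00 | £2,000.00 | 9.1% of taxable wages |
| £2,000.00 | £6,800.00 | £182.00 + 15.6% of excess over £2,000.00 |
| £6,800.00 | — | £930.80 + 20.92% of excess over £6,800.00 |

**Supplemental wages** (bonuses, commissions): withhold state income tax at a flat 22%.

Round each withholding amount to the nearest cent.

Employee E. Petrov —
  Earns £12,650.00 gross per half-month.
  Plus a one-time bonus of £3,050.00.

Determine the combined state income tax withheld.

State Income Tax: taxable = £12,650.00
  £930.80 + 20.92% × (£12,650.00 − £6,800.00) = £930.80 + 20.92% × £5,850.00 = £2,154.62
Supplemental (22% flat on bonus): 22% × £3,050.00 = £671.00
Total state income tax: £2,154.62 + £671.00 = £2,825.62

£2,825.62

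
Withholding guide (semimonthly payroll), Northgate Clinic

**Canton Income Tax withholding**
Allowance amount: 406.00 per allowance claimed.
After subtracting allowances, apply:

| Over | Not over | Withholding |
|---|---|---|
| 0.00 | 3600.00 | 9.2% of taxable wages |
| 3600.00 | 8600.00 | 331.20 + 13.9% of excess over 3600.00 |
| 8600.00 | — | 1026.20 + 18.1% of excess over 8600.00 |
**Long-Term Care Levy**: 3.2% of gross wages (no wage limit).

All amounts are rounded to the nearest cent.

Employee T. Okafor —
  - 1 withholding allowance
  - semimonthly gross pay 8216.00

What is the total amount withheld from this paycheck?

Canton Income Tax: taxable = 8216.00 − 1×406.00 = 7810.00
  331.20 + 13.9% × (7810.00 − 3600.00) = 331.20 + 13.9% × 4210.00 = 916.39
Long-Term Care Levy: 3.2% × 8216.00 = 262.91
Total: 916.39 + 262.91 = 1179.30

1179.30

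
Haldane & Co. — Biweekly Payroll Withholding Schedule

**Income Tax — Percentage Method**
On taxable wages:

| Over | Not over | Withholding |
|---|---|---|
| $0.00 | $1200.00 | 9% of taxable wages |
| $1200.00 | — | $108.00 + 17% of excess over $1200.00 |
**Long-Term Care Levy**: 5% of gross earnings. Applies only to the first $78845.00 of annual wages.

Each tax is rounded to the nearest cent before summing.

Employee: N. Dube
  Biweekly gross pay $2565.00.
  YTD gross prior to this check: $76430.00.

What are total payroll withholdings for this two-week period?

Income Tax: taxable = $2565.00
  $108.00 + 17% × ($2565.00 − $1200.00) = $108.00 + 17% × $1365.00 = $340.05
Long-Term Care Levy: cap $78845.00 − YTD $76430.00 = $2415.00 subject; 5% × $2415.00 = $120.75
Total: $340.05 + $120.75 = $460.80

$460.80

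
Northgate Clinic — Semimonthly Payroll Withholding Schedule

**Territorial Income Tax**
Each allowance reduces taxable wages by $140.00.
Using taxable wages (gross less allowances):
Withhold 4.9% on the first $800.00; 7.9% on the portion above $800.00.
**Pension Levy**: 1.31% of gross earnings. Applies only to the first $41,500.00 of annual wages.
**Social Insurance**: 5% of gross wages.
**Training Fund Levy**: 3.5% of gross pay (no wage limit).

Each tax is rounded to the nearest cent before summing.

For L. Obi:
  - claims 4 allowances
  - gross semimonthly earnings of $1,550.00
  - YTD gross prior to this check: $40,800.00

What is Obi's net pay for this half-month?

$1,354.87

Territorial Income Tax: taxable = $1,550.00 − 4×$140.00 = $990.00
  $39.20 + 7.9% × ($990.00 − $800.00) = $39.20 + 7.9% × $190.00 = $54.21
Pension Levy: cap $41,500.00 − YTD $40,800.00 = $700.00 subject; 1.31% × $700.00 = $9.17
Social Insurance: 5% × $1,550.00 = $77.50
Training Fund Levy: 3.5% × $1,550.00 = $54.25
Total withheld: $54.21 + $9.17 + $77.50 + $54.25 = $195.13
Net pay: $1,550.00 − $195.13 = $1,354.87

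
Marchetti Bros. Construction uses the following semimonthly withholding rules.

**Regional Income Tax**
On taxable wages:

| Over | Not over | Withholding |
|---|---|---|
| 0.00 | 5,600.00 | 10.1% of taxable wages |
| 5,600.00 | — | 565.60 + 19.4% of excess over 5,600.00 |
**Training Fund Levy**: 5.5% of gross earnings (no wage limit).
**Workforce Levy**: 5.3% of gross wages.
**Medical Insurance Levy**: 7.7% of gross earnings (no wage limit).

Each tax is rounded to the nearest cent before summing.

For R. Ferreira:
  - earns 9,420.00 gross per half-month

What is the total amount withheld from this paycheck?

3,049.38

Regional Income Tax: taxable = 9,420.00
  565.60 + 19.4% × (9,420.00 − 5,600.00) = 565.60 + 19.4% × 3,820.00 = 1,306.68
Training Fund Levy: 5.5% × 9,420.00 = 518.10
Workforce Levy: 5.3% × 9,420.00 = 499.26
Medical Insurance Levy: 7.7% × 9,420.00 = 725.34
Total: 1,306.68 + 518.10 + 499.26 + 725.34 = 3,049.38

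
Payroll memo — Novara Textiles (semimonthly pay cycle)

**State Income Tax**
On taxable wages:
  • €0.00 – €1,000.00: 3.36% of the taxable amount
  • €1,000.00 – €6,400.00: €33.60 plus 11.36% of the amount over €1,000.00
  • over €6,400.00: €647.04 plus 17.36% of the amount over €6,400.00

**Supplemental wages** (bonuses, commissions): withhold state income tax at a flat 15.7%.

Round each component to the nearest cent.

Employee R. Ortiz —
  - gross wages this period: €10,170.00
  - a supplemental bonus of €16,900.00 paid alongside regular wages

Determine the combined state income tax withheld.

State Income Tax: taxable = €10,170.00
  €647.04 + 17.36% × (€10,170.00 − €6,400.00) = €647.04 + 17.36% × €3,770.00 = €1,301.51
Supplemental (15.7% flat on bonus): 15.7% × €16,900.00 = €2,653.30
Total state income tax: €1,301.51 + €2,653.30 = €3,954.81

€3,954.81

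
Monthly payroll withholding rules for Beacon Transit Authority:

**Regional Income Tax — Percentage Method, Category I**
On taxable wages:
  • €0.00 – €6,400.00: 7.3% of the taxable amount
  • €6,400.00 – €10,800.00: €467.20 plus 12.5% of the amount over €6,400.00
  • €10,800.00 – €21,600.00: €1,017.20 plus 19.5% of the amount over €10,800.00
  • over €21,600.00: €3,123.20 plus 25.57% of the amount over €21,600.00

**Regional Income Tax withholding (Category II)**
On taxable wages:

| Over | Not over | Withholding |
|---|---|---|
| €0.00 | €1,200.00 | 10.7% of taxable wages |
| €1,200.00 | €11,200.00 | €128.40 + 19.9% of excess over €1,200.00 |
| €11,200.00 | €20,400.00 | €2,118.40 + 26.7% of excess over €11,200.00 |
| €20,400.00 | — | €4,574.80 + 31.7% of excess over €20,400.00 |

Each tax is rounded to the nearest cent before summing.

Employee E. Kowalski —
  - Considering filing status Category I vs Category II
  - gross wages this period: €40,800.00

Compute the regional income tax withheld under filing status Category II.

€11,041.60

Regional Income Tax (Category II): taxable = €40,800.00
  €4,574.80 + 31.7% × (€40,800.00 − €20,400.00) = €4,574.80 + 31.7% × €20,400.00 = €11,041.60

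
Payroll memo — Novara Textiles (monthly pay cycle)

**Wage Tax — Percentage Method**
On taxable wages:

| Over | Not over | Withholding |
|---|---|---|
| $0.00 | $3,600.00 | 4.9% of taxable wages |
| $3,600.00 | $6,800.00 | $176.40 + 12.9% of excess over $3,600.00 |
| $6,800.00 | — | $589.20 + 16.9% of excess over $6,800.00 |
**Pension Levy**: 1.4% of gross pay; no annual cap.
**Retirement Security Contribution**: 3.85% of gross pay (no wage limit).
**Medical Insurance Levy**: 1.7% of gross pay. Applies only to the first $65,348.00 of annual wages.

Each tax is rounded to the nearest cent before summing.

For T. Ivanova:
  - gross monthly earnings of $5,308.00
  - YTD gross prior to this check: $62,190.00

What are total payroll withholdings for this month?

Wage Tax: taxable = $5,308.00
  $176.40 + 12.9% × ($5,308.00 − $3,600.00) = $176.40 + 12.9% × $1,708.00 = $396.73
Pension Levy: 1.4% × $5,308.00 = $74.31
Retirement Security Contribution: 3.85% × $5,308.00 = $204.36
Medical Insurance Levy: cap $65,348.00 − YTD $62,190.00 = $3,158.00 subject; 1.7% × $3,158.00 = $53.69
Total: $396.73 + $74.31 + $204.36 + $53.69 = $729.09

$729.09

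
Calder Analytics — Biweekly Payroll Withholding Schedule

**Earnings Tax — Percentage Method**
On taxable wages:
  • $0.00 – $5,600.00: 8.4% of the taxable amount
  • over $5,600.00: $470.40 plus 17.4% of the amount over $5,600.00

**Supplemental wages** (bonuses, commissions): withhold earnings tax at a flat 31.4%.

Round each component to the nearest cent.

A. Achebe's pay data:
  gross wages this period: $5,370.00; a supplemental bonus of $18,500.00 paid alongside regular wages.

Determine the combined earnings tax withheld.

Earnings Tax: taxable = $5,370.00
  8.4% × $5,370.00 = $451.08
Supplemental (31.4% flat on bonus): 31.4% × $18,500.00 = $5,809.00
Total earnings tax: $451.08 + $5,809.00 = $6,260.08

$6,260.08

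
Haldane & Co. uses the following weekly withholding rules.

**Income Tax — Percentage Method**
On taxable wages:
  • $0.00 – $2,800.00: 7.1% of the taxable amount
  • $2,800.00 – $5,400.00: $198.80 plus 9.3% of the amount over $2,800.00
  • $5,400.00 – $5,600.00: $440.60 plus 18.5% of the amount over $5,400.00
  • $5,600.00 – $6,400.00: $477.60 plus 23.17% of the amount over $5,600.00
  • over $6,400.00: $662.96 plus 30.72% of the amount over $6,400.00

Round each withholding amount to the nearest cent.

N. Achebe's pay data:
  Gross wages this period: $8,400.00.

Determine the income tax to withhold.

$1,277.36

Income Tax: taxable = $8,400.00
  $662.96 + 30.72% × ($8,400.00 − $6,400.00) = $662.96 + 30.72% × $2,000.00 = $1,277.36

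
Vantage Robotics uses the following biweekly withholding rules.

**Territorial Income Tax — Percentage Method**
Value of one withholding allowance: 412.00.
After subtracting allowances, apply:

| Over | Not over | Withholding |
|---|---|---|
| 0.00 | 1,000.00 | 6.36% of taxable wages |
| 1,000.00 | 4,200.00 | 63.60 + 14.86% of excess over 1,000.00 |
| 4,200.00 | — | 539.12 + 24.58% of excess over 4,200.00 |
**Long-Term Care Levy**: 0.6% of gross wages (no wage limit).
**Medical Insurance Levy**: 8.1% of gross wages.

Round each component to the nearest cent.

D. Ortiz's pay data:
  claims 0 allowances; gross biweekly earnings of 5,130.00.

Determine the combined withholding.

1,214.02

Territorial Income Tax: taxable = 5,130.00
  539.12 + 24.58% × (5,130.00 − 4,200.00) = 539.12 + 24.58% × 930.00 = 767.71
Long-Term Care Levy: 0.6% × 5,130.00 = 30.78
Medical Insurance Levy: 8.1% × 5,130.00 = 415.53
Total: 767.71 + 30.78 + 415.53 = 1,214.02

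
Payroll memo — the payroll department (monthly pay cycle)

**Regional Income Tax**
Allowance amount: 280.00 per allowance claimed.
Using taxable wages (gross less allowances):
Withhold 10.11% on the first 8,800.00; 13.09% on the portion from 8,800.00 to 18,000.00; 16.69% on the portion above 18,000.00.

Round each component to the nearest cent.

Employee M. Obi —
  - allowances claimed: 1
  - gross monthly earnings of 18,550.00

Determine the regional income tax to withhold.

2,139.02

Regional Income Tax: taxable = 18,550.00 − 1×280.00 = 18,270.00
  2,093.96 + 16.69% × (18,270.00 − 18,000.00) = 2,093.96 + 16.69% × 270.00 = 2,139.02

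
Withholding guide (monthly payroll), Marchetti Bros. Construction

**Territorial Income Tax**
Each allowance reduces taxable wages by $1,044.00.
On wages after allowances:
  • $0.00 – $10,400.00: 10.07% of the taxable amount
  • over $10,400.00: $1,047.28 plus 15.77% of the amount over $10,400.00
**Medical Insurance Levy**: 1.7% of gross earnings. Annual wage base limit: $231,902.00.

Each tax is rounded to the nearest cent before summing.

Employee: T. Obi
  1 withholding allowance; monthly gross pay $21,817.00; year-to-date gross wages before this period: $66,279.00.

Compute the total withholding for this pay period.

Territorial Income Tax: taxable = $21,817.00 − 1×$1,044.00 = $20,773.00
  $1,047.28 + 15.77% × ($20,773.00 − $10,400.00) = $1,047.28 + 15.77% × $10,373.00 = $2,683.10
Medical Insurance Levy: 1.7% × $21,817.00 = $370.89
Total: $2,683.10 + $370.89 = $3,053.99

$3,053.99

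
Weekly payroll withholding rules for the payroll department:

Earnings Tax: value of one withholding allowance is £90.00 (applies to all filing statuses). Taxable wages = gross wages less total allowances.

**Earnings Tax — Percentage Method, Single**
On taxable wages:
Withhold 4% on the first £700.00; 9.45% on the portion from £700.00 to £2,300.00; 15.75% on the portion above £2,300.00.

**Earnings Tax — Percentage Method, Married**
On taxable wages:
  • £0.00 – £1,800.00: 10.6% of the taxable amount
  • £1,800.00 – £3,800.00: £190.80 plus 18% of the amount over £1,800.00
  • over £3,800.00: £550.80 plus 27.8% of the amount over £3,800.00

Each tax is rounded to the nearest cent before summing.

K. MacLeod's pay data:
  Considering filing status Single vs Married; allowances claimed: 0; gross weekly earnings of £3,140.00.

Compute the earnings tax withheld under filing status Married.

Earnings Tax (Married): taxable = £3,140.00
  £190.80 + 18% × (£3,140.00 − £1,800.00) = £190.80 + 18% × £1,340.00 = £432.00

£432.00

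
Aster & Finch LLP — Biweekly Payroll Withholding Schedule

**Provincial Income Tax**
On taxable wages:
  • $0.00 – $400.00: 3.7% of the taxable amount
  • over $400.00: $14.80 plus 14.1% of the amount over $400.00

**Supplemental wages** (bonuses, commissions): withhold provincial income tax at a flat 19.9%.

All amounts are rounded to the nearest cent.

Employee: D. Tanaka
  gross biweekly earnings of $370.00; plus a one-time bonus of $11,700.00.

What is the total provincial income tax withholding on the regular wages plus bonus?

$2,341.99

Provincial Income Tax: taxable = $370.00
  3.7% × $370.00 = $13.69
Supplemental (19.9% flat on bonus): 19.9% × $11,700.00 = $2,328.30
Total provincial income tax: $13.69 + $2,328.30 = $2,341.99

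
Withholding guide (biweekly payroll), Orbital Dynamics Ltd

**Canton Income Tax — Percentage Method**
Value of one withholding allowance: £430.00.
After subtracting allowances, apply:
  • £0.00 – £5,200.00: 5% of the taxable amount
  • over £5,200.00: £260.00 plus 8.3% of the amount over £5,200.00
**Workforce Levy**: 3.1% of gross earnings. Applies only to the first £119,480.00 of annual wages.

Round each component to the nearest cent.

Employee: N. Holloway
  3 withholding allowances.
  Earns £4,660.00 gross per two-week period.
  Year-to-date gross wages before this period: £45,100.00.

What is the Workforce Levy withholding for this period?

£144.46

Workforce Levy: 3.1% × £4,660.00 = £144.46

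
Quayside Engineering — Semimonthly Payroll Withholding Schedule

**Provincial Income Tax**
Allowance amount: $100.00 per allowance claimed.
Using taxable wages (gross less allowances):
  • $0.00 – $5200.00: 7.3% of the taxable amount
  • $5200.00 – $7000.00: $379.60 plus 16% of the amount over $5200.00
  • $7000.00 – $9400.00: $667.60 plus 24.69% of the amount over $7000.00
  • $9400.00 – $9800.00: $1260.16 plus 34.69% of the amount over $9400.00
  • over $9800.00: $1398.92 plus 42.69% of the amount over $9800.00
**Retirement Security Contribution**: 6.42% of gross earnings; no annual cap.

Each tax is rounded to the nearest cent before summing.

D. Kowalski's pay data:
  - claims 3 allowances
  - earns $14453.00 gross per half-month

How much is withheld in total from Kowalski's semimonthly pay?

$4185.10

Provincial Income Tax: taxable = $14453.00 − 3×$100.00 = $14153.00
  $1398.92 + 42.69% × ($14153.00 − $9800.00) = $1398.92 + 42.69% × $4353.00 = $3257.22
Retirement Security Contribution: 6.42% × $14453.00 = $927.88
Total: $3257.22 + $927.88 = $4185.10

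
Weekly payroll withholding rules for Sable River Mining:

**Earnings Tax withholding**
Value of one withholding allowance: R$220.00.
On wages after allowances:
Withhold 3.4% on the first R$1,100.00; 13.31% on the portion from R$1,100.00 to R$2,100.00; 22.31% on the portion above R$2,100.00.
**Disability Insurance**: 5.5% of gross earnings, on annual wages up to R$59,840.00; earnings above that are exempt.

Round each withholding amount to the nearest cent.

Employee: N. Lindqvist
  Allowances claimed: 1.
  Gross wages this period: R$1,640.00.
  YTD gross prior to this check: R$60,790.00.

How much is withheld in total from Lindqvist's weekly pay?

Earnings Tax: taxable = R$1,640.00 − 1×R$220.00 = R$1,420.00
  R$37.40 + 13.31% × (R$1,420.00 − R$1,100.00) = R$37.40 + 13.31% × R$320.00 = R$79.99
Disability Insurance: YTD R$60,790.00 ≥ cap R$59,840.00 → R$0.00
Total: R$79.99 + R$0.00 = R$79.99

R$79.99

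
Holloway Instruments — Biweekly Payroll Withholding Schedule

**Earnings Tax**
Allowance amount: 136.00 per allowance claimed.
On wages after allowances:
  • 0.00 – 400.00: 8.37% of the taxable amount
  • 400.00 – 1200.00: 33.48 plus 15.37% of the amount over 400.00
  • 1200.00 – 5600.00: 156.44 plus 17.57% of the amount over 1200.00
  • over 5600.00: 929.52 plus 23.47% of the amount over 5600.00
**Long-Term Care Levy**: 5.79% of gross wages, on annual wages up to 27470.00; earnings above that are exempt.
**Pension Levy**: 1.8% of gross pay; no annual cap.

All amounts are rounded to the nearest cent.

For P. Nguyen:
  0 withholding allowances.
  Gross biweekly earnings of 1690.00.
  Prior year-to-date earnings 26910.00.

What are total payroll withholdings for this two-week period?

Earnings Tax: taxable = 1690.00
  156.44 + 17.57% × (1690.00 − 1200.00) = 156.44 + 17.57% × 490.00 = 242.53
Long-Term Care Levy: cap 27470.00 − YTD 26910.00 = 560.00 subject; 5.79% × 560.00 = 32.42
Pension Levy: 1.8% × 1690.00 = 30.42
Total: 242.53 + 32.42 + 30.42 = 305.37

305.37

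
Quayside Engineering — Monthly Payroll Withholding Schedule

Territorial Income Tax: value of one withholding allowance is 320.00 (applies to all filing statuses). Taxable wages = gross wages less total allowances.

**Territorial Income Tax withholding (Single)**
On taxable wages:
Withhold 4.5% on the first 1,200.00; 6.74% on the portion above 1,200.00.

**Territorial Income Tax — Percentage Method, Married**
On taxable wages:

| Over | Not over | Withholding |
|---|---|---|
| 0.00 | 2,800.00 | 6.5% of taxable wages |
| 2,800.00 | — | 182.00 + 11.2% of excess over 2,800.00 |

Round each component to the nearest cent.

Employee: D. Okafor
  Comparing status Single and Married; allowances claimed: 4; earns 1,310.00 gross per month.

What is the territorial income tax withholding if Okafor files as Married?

Territorial Income Tax (Married): taxable = 1,310.00 − 4×320.00 = 30.00
  6.5% × 30.00 = 1.95

1.95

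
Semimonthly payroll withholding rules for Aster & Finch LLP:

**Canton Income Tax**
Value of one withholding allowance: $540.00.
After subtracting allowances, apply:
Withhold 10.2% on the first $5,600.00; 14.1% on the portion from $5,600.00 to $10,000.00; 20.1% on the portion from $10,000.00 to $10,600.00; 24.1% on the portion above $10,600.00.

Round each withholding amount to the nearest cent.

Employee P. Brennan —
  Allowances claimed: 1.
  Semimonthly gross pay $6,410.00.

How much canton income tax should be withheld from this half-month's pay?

Canton Income Tax: taxable = $6,410.00 − 1×$540.00 = $5,870.00
  $571.20 + 14.1% × ($5,870.00 − $5,600.00) = $571.20 + 14.1% × $270.00 = $609.27

$609.27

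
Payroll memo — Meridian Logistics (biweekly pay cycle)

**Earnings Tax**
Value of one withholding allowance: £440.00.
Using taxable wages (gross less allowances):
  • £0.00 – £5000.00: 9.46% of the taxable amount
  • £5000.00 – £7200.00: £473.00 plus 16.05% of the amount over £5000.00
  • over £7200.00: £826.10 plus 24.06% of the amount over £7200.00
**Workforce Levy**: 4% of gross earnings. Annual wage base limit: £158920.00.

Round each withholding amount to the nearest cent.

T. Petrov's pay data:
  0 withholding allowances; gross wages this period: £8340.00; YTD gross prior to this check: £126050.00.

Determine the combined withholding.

Earnings Tax: taxable = £8340.00
  £826.10 + 24.06% × (£8340.00 − £7200.00) = £826.10 + 24.06% × £1140.00 = £1100.38
Workforce Levy: 4% × £8340.00 = £333.60
Total: £1100.38 + £333.60 = £1433.98

£1433.98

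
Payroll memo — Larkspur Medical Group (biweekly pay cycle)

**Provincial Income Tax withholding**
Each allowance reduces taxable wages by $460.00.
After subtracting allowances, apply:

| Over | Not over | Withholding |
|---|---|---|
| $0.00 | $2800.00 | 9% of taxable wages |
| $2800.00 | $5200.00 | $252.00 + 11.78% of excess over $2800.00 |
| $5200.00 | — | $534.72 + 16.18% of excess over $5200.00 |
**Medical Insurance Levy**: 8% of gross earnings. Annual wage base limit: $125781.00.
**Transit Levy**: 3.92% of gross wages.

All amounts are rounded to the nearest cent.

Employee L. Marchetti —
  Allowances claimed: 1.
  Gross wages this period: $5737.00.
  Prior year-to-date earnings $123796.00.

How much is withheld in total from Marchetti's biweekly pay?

Provincial Income Tax: taxable = $5737.00 − 1×$460.00 = $5277.00
  $534.72 + 16.18% × ($5277.00 − $5200.00) = $534.72 + 16.18% × $77.00 = $547.18
Medical Insurance Levy: cap $125781.00 − YTD $123796.00 = $1985.00 subject; 8% × $1985.00 = $158.80
Transit Levy: 3.92% × $5737.00 = $224.89
Total: $547.18 + $158.80 + $224.89 = $930.87

$930.87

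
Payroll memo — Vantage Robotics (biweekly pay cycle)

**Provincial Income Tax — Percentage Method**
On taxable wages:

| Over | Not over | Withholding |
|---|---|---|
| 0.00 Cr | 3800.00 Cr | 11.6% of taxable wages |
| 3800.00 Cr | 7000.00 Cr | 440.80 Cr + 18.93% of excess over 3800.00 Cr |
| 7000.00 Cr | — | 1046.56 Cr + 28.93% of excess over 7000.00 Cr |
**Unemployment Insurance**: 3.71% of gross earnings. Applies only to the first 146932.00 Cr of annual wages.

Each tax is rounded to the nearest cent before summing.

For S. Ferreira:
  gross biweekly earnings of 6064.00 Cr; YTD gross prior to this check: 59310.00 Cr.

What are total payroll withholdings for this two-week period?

Provincial Income Tax: taxable = 6064.00 Cr
  440.80 Cr + 18.93% × (6064.00 Cr − 3800.00 Cr) = 440.80 Cr + 18.93% × 2264.00 Cr = 869.38 Cr
Unemployment Insurance: 3.71% × 6064.00 Cr = 224.97 Cr
Total: 869.38 Cr + 224.97 Cr = 1094.35 Cr

1094.35 Cr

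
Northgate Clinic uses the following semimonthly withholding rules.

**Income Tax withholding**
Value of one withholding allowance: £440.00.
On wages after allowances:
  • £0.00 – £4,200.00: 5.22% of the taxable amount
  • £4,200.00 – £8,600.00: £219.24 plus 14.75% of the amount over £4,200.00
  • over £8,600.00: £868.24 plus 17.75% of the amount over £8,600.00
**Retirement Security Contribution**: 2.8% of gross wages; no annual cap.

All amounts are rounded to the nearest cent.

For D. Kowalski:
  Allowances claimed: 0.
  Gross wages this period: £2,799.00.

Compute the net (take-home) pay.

£2,574.52

Income Tax: taxable = £2,799.00
  5.22% × £2,799.00 = £146.11
Retirement Security Contribution: 2.8% × £2,799.00 = £78.37
Total withheld: £146.11 + £78.37 = £224.48
Net pay: £2,799.00 − £224.48 = £2,574.52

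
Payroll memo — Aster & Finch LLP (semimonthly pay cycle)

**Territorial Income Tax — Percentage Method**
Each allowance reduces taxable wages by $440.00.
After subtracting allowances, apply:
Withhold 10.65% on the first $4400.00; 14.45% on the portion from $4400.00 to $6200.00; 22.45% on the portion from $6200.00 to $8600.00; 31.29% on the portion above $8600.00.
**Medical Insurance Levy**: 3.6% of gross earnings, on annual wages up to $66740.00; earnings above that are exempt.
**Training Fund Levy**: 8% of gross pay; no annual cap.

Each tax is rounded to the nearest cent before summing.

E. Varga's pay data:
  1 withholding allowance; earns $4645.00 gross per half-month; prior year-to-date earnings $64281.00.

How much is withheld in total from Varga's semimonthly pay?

$907.95

Territorial Income Tax: taxable = $4645.00 − 1×$440.00 = $4205.00
  10.65% × $4205.00 = $447.83
Medical Insurance Levy: cap $66740.00 − YTD $64281.00 = $2459.00 subject; 3.6% × $2459.00 = $88.52
Training Fund Levy: 8% × $4645.00 = $371.60
Total: $447.83 + $88.52 + $371.60 = $907.95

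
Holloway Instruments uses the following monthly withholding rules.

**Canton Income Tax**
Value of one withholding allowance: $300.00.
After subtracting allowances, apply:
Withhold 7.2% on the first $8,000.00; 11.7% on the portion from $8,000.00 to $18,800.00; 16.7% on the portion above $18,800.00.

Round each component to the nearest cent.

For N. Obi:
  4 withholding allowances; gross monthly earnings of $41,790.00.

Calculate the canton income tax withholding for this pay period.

Canton Income Tax: taxable = $41,790.00 − 4×$300.00 = $40,590.00
  $1,839.60 + 16.7% × ($40,590.00 − $18,800.00) = $1,839.60 + 16.7% × $21,790.00 = $5,478.53

$5,478.53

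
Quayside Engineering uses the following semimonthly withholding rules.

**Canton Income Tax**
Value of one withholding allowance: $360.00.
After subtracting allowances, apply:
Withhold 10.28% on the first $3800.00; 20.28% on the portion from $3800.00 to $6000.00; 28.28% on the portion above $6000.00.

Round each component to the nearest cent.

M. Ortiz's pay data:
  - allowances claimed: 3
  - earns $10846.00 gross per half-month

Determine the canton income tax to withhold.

Canton Income Tax: taxable = $10846.00 − 3×$360.00 = $9766.00
  $836.80 + 28.28% × ($9766.00 − $6000.00) = $836.80 + 28.28% × $3766.00 = $1901.82

$1901.82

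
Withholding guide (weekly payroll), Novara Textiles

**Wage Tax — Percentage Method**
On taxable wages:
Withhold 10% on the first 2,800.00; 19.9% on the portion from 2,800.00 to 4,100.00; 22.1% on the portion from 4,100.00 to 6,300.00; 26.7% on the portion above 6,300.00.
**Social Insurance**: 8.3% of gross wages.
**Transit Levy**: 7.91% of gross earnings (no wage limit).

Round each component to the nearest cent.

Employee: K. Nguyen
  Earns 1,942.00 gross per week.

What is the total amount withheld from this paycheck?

Wage Tax: taxable = 1,942.00
  10% × 1,942.00 = 194.20
Social Insurance: 8.3% × 1,942.00 = 161.19
Transit Levy: 7.91% × 1,942.00 = 153.61
Total: 194.20 + 161.19 + 153.61 = 509.00

509.00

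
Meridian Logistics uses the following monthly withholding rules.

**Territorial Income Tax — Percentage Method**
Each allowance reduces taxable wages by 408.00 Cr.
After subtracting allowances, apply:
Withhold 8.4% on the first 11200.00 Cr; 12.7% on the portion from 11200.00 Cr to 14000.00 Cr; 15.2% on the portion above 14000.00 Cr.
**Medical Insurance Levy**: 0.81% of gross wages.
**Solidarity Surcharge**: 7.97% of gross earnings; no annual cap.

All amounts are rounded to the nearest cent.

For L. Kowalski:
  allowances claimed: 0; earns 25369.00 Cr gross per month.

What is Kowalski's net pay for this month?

20117.11 Cr

Territorial Income Tax: taxable = 25369.00 Cr
  1296.40 Cr + 15.2% × (25369.00 Cr − 14000.00 Cr) = 1296.40 Cr + 15.2% × 11369.00 Cr = 3024.49 Cr
Medical Insurance Levy: 0.81% × 25369.00 Cr = 205.49 Cr
Solidarity Surcharge: 7.97% × 25369.00 Cr = 2021.91 Cr
Total withheld: 3024.49 Cr + 205.49 Cr + 2021.91 Cr = 5251.89 Cr
Net pay: 25369.00 Cr − 5251.89 Cr = 20117.11 Cr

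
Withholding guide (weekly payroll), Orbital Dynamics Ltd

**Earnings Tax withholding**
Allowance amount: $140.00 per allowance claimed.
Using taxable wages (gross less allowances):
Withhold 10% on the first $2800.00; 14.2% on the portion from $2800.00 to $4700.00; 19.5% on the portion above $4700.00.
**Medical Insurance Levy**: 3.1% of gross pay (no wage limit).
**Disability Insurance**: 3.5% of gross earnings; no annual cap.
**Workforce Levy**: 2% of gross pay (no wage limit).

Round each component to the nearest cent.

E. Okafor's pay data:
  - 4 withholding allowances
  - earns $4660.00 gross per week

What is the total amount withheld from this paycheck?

$865.36

Earnings Tax: taxable = $4660.00 − 4×$140.00 = $4100.00
  $280.00 + 14.2% × ($4100.00 − $2800.00) = $280.00 + 14.2% × $1300.00 = $464.60
Medical Insurance Levy: 3.1% × $4660.00 = $144.46
Disability Insurance: 3.5% × $4660.00 = $163.10
Workforce Levy: 2% × $4660.00 = $93.20
Total: $464.60 + $144.46 + $163.10 + $93.20 = $865.36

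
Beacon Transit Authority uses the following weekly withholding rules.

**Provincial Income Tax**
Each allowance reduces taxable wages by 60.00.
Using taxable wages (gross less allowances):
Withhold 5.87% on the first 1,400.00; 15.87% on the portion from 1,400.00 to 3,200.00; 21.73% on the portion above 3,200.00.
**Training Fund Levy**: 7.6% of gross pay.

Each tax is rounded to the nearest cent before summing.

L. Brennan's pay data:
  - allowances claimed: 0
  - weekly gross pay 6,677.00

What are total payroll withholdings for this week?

1,630.84

Provincial Income Tax: taxable = 6,677.00
  367.84 + 21.73% × (6,677.00 − 3,200.00) = 367.84 + 21.73% × 3,477.00 = 1,123.39
Training Fund Levy: 7.6% × 6,677.00 = 507.45
Total: 1,123.39 + 507.45 = 1,630.84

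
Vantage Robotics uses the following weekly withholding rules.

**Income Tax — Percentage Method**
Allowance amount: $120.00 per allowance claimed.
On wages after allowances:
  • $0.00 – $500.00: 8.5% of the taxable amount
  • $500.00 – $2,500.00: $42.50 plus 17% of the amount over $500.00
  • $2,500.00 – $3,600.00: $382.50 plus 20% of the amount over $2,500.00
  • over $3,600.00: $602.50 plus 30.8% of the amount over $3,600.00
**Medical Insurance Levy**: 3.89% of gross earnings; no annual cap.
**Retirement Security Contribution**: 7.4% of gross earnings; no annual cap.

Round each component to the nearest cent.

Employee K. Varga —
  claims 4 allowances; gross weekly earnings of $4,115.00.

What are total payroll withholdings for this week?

Income Tax: taxable = $4,115.00 − 4×$120.00 = $3,635.00
  $602.50 + 30.8% × ($3,635.00 − $3,600.00) = $602.50 + 30.8% × $35.00 = $613.28
Medical Insurance Levy: 3.89% × $4,115.00 = $160.07
Retirement Security Contribution: 7.4% × $4,115.00 = $304.51
Total: $613.28 + $160.07 + $304.51 = $1,077.86

$1,077.86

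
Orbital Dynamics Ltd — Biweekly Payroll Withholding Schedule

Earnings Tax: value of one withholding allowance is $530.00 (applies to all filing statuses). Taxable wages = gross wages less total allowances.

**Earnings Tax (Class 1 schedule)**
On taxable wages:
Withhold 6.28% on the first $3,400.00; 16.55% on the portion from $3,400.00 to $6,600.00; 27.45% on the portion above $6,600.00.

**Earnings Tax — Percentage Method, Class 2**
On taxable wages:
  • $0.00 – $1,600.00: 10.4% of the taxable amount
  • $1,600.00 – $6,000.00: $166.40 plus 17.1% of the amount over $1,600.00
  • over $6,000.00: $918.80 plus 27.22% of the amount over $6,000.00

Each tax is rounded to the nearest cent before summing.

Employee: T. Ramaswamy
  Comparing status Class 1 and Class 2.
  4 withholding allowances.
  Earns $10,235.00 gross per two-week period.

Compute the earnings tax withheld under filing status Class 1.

Earnings Tax (Class 1): taxable = $10,235.00 − 4×$530.00 = $8,115.00
  $743.12 + 27.45% × ($8,115.00 − $6,600.00) = $743.12 + 27.45% × $1,515.00 = $1,158.99

$1,158.99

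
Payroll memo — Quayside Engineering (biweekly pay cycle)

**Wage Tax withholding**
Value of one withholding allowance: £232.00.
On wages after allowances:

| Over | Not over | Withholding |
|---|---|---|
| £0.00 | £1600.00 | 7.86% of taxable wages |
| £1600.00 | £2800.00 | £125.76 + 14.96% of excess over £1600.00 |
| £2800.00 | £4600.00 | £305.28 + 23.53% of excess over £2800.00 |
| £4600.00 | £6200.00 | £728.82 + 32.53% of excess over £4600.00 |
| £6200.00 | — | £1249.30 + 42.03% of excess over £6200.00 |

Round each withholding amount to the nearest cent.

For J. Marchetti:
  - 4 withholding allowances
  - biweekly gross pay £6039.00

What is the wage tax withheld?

£895.05

Wage Tax: taxable = £6039.00 − 4×£232.00 = £5111.00
  £728.82 + 32.53% × (£5111.00 − £4600.00) = £728.82 + 32.53% × £511.00 = £895.05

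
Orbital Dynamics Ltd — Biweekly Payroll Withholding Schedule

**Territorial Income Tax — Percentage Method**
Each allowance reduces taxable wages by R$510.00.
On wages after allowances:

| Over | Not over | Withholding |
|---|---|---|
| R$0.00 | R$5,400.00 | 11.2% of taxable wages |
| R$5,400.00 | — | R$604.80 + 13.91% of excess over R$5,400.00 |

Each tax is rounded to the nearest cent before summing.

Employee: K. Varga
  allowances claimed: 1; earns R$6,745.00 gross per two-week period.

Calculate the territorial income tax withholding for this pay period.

R$720.95

Territorial Income Tax: taxable = R$6,745.00 − 1×R$510.00 = R$6,235.00
  R$604.80 + 13.91% × (R$6,235.00 − R$5,400.00) = R$604.80 + 13.91% × R$835.00 = R$720.95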